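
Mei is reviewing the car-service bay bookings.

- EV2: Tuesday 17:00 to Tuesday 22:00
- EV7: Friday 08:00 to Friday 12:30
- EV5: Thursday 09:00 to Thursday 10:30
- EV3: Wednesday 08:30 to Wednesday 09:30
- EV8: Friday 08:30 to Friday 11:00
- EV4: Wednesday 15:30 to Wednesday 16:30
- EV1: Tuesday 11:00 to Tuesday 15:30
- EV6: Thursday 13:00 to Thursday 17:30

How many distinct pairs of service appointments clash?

Sorted by start: EV1, EV2, EV3, EV4, EV5, EV6, EV7, EV8.
EV2 starts after EV1 ends; EV1 is clear from here.
EV3 starts after EV2 ends; EV2 is clear from here.
EV4 starts after EV3 ends; EV3 is clear from here.
EV5 starts after EV4 ends; EV4 is clear from here.
EV6 starts after EV5 ends; EV5 is clear from here.
EV7 starts after EV6 ends; EV6 is clear from here.
EV8 starts before EV7 ends → EV7 and EV8 overlap.
Overlapping pairs: EV7 & EV8 — 1 in total.

1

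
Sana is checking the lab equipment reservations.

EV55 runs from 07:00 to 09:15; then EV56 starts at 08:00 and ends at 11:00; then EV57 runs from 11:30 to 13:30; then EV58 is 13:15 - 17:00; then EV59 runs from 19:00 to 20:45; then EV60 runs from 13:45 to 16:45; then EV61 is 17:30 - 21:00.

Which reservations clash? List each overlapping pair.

Sorted by start: EV55, EV56, EV57, EV58, EV60, EV61, EV59.
EV56 starts before EV55 ends → EV55 and EV56 overlap.
EV57 starts after EV55 ends; EV55 is clear from here.
EV57 starts after EV56 ends; EV56 is clear from here.
EV58 starts before EV57 ends → EV57 and EV58 overlap.
EV60 starts after EV57 ends; EV57 is clear from here.
EV60 starts before EV58 ends → EV58 and EV60 overlap.
EV61 starts after EV58 ends; EV58 is clear from here.
EV61 starts after EV60 ends; EV60 is clear from here.
EV59 starts before EV61 ends → EV61 and EV59 overlap.

EV55 & EV56, EV57 & EV58, EV58 & EV60, EV59 & EV61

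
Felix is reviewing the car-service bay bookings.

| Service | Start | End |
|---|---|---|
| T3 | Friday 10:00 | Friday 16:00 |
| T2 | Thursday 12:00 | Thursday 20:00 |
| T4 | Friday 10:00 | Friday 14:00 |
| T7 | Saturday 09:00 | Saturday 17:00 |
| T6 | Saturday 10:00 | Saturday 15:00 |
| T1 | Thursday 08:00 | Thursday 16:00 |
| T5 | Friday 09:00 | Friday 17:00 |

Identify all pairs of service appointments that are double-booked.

T1 & T2, T3 & T4, T3 & T5, T4 & T5, T6 & T7

Check each pair: they overlap iff neither finishes before the other starts.
Sorted by start: T1, T2, T5, T3, T4, T7, T6.
T2 starts before T1 ends → T1 and T2 overlap.
T5 starts after T1 ends, so nothing later overlaps T1 either.
T5 starts after T2 ends, so nothing later overlaps T2 either.
T3 starts before T5 ends → T5 and T3 overlap.
T4 starts before T5 ends → T5 and T4 overlap.
T7 starts after T5 ends, so nothing later overlaps T5 either.
T4 starts before T3 ends → T3 and T4 overlap.
T7 starts after T3 ends, so nothing later overlaps T3 either.
T7 starts after T4 ends, so nothing later overlaps T4 either.
T6 starts before T7 ends → T7 and T6 overlap.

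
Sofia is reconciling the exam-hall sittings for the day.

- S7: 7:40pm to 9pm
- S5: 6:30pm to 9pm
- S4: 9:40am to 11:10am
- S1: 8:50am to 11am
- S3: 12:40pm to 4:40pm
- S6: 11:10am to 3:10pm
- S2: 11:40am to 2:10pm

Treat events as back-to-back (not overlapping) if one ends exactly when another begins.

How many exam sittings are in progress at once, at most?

3

Walk through starts and ends in time order (an end at T is processed before a start at T):
8:50am start S1 → 1
9:40am start S4 → 2
11am end S1 → 1
11:10am end S4 → 0
11:10am start S6 → 1
11:40am start S2 → 2
12:40pm start S3 → 3
2:10pm end S2 → 2
3:10pm end S6 → 1
4:40pm end S3 → 0
6:30pm start S5 → 1
7:40pm start S7 → 2
9pm end S5 → 1
9pm end S7 → 0
Peak is 3, at 12:40pm (S2, S3, S6).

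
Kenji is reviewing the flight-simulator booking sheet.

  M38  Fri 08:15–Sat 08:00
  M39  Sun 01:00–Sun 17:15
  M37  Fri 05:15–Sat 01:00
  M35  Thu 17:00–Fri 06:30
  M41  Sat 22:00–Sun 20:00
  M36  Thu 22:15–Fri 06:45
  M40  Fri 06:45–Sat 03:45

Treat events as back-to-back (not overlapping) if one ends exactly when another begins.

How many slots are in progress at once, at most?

3

Walk through starts and ends in time order (an end at T is processed before a start at T):
Thu 17:00 start M35 → 1
Thu 22:15 start M36 → 2
Fri 05:15 start M37 → 3
Fri 06:30 end M35 → 2
Fri 06:45 end M36 → 1
Fri 06:45 start M40 → 2
Fri 08:15 start M38 → 3
Sat 01:00 end M37 → 2
Sat 03:45 end M40 → 1
Sat 08:00 end M38 → 0
Sat 22:00 start M41 → 1
Sun 01:00 start M39 → 2
Sun 17:15 end M39 → 1
Sun 20:00 end M41 → 0
Peak is 3, at Fri 05:15 (M35, M36, M37).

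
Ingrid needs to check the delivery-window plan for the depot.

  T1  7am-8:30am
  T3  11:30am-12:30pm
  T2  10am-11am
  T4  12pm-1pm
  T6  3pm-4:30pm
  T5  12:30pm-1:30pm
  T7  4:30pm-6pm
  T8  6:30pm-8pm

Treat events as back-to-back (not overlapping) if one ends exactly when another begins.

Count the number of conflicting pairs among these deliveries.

Two intervals overlap when each starts before the other ends.
Sorted by start: T1, T2, T3, T4, T5, T6, T7, T8.
T2 starts after T1 ends; T1 is clear from here.
T3 starts after T2 ends; T2 is clear from here.
T4 starts before T3 ends → T3 and T4 overlap.
T5 starts exactly when T3 ends (back-to-back, no overlap); T3 is clear from here.
T5 starts before T4 ends → T4 and T5 overlap.
T6 starts after T4 ends; T4 is clear from here.
T6 starts after T5 ends; T5 is clear from here.
T7 starts exactly when T6 ends (back-to-back, no overlap); T6 is clear from here.
T8 starts after T7 ends.
Overlapping pairs: T3 & T4, T4 & T5 — 2 in total.

2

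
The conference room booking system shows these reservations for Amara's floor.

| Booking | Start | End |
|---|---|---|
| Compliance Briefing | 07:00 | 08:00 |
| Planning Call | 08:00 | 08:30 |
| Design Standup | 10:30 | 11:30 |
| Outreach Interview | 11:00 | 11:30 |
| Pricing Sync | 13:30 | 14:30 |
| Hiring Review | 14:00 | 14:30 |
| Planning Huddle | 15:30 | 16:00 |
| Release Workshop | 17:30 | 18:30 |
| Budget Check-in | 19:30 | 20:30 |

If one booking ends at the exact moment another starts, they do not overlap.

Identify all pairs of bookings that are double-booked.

Design Standup & Outreach Interview, Hiring Review & Pricing Sync

Check each pair: they overlap iff neither finishes before the other starts.
Sorted by start: Compliance Briefing, Planning Call, Design Standup, Outreach Interview, Pricing Sync, Hiring Review, Planning Huddle, Release Workshop, Budget Check-in.
Planning Call starts exactly when Compliance Briefing ends (back-to-back, no overlap) — done with Compliance Briefing.
Design Standup starts after Planning Call ends — done with Planning Call.
Outreach Interview starts before Design Standup ends → Design Standup and Outreach Interview overlap.
Pricing Sync starts after Design Standup ends — done with Design Standup.
Pricing Sync starts after Outreach Interview ends — done with Outreach Interview.
Hiring Review starts before Pricing Sync ends → Pricing Sync and Hiring Review overlap.
Planning Huddle starts after Pricing Sync ends — done with Pricing Sync.
Planning Huddle starts after Hiring Review ends — done with Hiring Review.
Release Workshop starts after Planning Huddle ends — done with Planning Huddle.
Budget Check-in starts after Release Workshop ends.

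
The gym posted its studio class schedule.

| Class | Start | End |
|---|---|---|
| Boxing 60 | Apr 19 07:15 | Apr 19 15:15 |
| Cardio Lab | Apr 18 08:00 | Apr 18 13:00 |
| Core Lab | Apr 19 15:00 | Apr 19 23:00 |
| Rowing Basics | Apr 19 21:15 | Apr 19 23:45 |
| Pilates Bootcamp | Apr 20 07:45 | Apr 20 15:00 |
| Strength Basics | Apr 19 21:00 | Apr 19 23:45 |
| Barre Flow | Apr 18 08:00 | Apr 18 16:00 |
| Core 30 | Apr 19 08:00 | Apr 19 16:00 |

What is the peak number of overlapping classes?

Sort all start/end points and keep a running count:
Apr 18 08:00 start Barre Flow → 1
Apr 18 08:00 start Cardio Lab → 2
Apr 18 13:00 end Cardio Lab → 1
Apr 18 16:00 end Barre Flow → 0
Apr 19 07:15 start Boxing 60 → 1
Apr 19 08:00 start Core 30 → 2
Apr 19 15:00 start Core Lab → 3
Apr 19 15:15 end Boxing 60 → 2
Apr 19 16:00 end Core 30 → 1
Apr 19 21:00 start Strength Basics → 2
Apr 19 21:15 start Rowing Basics → 3
Apr 19 23:00 end Core Lab → 2
Apr 19 23:45 end Rowing Basics → 1
Apr 19 23:45 end Strength Basics → 0
Apr 20 07:45 start Pilates Bootcamp → 1
Apr 20 15:00 end Pilates Bootcamp → 0
Peak is 3, at Apr 19 15:00 (Boxing 60, Core 30, Core Lab).

3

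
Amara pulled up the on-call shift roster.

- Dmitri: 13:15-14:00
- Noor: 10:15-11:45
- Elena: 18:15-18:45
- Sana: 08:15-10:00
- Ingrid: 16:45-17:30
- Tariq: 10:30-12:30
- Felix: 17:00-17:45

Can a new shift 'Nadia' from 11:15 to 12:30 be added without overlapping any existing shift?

No — it overlaps Noor, Tariq

Sana: ends 10:00 at or before Nadia starts 11:15 → clear.
Noor: starts 10:15 before Nadia ends 12:30, and ends 11:45 after Nadia starts 11:15 → overlap.
Tariq: starts 10:30 before Nadia ends 12:30, and ends 12:30 after Nadia starts 11:15 → overlap.
Dmitri: starts 13:15 at or after Nadia ends 12:30 → clear.
Ingrid: starts 16:45 at or after Nadia ends 12:30 → clear.
Felix: starts 17:00 at or after Nadia ends 12:30 → clear.
Elena: starts 18:15 at or after Nadia ends 12:30 → clear.
Nadia overlaps Noor, Tariq.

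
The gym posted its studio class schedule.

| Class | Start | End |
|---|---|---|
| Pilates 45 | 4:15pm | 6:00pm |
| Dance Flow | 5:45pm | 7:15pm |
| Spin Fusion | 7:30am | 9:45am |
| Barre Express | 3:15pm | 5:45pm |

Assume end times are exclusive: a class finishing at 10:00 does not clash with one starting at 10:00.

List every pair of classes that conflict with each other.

Barre Express & Pilates 45, Dance Flow & Pilates 45

Sorted by start: Spin Fusion, Barre Express, Pilates 45, Dance Flow.
Barre Express starts after Spin Fusion ends, so Spin Fusion has no further overlaps.
Pilates 45 starts before Barre Express ends → Barre Express and Pilates 45 overlap.
Dance Flow starts exactly when Barre Express ends (back-to-back, no overlap).
Dance Flow starts before Pilates 45 ends → Pilates 45 and Dance Flow overlap.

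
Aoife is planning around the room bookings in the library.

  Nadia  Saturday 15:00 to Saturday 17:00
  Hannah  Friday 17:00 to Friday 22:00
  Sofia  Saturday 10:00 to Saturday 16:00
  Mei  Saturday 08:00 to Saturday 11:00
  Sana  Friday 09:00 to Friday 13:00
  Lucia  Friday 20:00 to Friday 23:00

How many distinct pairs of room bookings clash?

3

Check each pair: they overlap iff neither finishes before the other starts.
Sorted by start: Sana, Hannah, Lucia, Mei, Sofia, Nadia.
Hannah starts after Sana ends; Sana is clear from here.
Lucia starts before Hannah ends → Hannah and Lucia overlap.
Mei starts after Hannah ends; Hannah is clear from here.
Mei starts after Lucia ends; Lucia is clear from here.
Sofia starts before Mei ends → Mei and Sofia overlap.
Nadia starts after Mei ends.
Nadia starts before Sofia ends → Sofia and Nadia overlap.
Overlapping pairs: Hannah & Lucia, Mei & Sofia, Nadia & Sofia — 3 in total.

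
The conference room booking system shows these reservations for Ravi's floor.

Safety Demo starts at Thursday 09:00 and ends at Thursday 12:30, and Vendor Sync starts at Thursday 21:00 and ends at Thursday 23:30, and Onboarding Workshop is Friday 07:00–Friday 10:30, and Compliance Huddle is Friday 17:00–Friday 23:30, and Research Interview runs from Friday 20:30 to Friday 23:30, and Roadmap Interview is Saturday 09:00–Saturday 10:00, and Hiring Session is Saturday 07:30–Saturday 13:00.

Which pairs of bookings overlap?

Compliance Huddle & Research Interview, Hiring Session & Roadmap Interview

Sorted by start: Safety Demo, Vendor Sync, Onboarding Workshop, Compliance Huddle, Research Interview, Hiring Session, Roadmap Interview.
Vendor Sync starts after Safety Demo ends, so Safety Demo has no further overlaps.
Onboarding Workshop starts after Vendor Sync ends, so Vendor Sync has no further overlaps.
Compliance Huddle starts after Onboarding Workshop ends, so Onboarding Workshop has no further overlaps.
Research Interview starts before Compliance Huddle ends → Compliance Huddle and Research Interview overlap.
Hiring Session starts after Compliance Huddle ends, so Compliance Huddle has no further overlaps.
Hiring Session starts after Research Interview ends, so Research Interview has no further overlaps.
Roadmap Interview starts before Hiring Session ends → Hiring Session and Roadmap Interview overlap.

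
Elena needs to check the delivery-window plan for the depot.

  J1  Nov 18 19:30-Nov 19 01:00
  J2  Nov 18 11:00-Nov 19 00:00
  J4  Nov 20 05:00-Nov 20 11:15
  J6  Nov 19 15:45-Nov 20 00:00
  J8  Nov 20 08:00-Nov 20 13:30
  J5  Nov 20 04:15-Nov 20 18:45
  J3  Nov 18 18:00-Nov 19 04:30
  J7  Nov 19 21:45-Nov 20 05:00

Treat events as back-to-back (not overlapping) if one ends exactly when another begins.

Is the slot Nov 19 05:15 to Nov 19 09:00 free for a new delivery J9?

J2: ends Nov 19 00:00 at or before J9 starts Nov 19 05:15 → clear.
J3: ends Nov 19 04:30 at or before J9 starts Nov 19 05:15 → clear.
J1: ends Nov 19 01:00 at or before J9 starts Nov 19 05:15 → clear.
J6: starts Nov 19 15:45 at or after J9 ends Nov 19 09:00 → clear.
J7: starts Nov 19 21:45 at or after J9 ends Nov 19 09:00 → clear.
J5: starts Nov 20 04:15 at or after J9 ends Nov 19 09:00 → clear.
J4: starts Nov 20 05:00 at or after J9 ends Nov 19 09:00 → clear.
J8: starts Nov 20 08:00 at or after J9 ends Nov 19 09:00 → clear.

Yes — the slot is free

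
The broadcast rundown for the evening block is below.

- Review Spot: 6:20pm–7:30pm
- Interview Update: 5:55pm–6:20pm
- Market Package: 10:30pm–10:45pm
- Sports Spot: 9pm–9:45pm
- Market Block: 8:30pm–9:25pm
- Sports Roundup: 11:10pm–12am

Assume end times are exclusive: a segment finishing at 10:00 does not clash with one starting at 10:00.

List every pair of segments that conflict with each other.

Check each pair: they overlap iff neither finishes before the other starts.
Sorted by start: Interview Update, Review Spot, Market Block, Sports Spot, Market Package, Sports Roundup.
Review Spot starts exactly when Interview Update ends (back-to-back, no overlap), so nothing later overlaps Interview Update either.
Market Block starts after Review Spot ends, so nothing later overlaps Review Spot either.
Sports Spot starts before Market Block ends → Market Block and Sports Spot overlap.
Market Package starts after Market Block ends, so nothing later overlaps Market Block either.
Market Package starts after Sports Spot ends, so nothing later overlaps Sports Spot either.
Sports Roundup starts after Market Package ends.

Market Block & Sports Spot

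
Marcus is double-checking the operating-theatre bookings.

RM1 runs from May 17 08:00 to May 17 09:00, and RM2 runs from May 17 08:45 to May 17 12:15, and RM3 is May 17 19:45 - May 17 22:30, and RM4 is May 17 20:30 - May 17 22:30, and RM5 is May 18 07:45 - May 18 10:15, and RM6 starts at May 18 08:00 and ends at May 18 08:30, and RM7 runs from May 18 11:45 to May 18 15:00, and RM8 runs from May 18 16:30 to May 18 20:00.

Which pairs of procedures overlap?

RM1 & RM2, RM3 & RM4, RM5 & RM6

Check each pair: they overlap iff neither finishes before the other starts.
Sorted by start: RM1, RM2, RM3, RM4, RM5, RM6, RM7, RM8.
RM2 starts before RM1 ends → RM1 and RM2 overlap.
RM3 starts after RM1 ends, so RM1 has no further overlaps.
RM3 starts after RM2 ends, so RM2 has no further overlaps.
RM4 starts before RM3 ends → RM3 and RM4 overlap.
RM5 starts after RM3 ends, so RM3 has no further overlaps.
RM5 starts after RM4 ends, so RM4 has no further overlaps.
RM6 starts before RM5 ends → RM5 and RM6 overlap.
RM7 starts after RM5 ends, so RM5 has no further overlaps.
RM7 starts after RM6 ends, so RM6 has no further overlaps.
RM8 starts after RM7 ends.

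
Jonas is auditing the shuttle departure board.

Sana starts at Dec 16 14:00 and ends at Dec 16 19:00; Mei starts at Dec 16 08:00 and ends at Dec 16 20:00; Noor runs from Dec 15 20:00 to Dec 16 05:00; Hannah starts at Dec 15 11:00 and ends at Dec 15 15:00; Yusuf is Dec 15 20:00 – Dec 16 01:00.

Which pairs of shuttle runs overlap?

Sorted by start: Hannah, Noor, Yusuf, Mei, Sana.
Noor starts after Hannah ends — done with Hannah.
Yusuf starts before Noor ends → Noor and Yusuf overlap.
Mei starts after Noor ends — done with Noor.
Mei starts after Yusuf ends — done with Yusuf.
Sana starts before Mei ends → Mei and Sana overlap.

Mei & Sana, Noor & Yusuf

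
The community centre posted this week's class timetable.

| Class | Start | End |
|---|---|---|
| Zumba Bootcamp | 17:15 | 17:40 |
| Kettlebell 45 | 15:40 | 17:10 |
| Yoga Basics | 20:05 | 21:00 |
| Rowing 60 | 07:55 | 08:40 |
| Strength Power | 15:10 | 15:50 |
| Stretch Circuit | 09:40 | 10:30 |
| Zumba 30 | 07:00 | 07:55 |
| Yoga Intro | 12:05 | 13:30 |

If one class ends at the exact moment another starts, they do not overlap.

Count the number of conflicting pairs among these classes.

Sorted by start: Zumba 30, Rowing 60, Stretch Circuit, Yoga Intro, Strength Power, Kettlebell 45, Zumba Bootcamp, Yoga Basics.
Rowing 60 starts exactly when Zumba 30 ends (back-to-back, no overlap), so nothing later overlaps Zumba 30 either.
Stretch Circuit starts after Rowing 60 ends, so nothing later overlaps Rowing 60 either.
Yoga Intro starts after Stretch Circuit ends, so nothing later overlaps Stretch Circuit either.
Strength Power starts after Yoga Intro ends, so nothing later overlaps Yoga Intro either.
Kettlebell 45 starts before Strength Power ends → Strength Power and Kettlebell 45 overlap.
Zumba Bootcamp starts after Strength Power ends, so nothing later overlaps Strength Power either.
Zumba Bootcamp starts after Kettlebell 45 ends, so nothing later overlaps Kettlebell 45 either.
Yoga Basics starts after Zumba Bootcamp ends.
Overlapping pairs: Kettlebell 45 & Strength Power — 1 in total.

1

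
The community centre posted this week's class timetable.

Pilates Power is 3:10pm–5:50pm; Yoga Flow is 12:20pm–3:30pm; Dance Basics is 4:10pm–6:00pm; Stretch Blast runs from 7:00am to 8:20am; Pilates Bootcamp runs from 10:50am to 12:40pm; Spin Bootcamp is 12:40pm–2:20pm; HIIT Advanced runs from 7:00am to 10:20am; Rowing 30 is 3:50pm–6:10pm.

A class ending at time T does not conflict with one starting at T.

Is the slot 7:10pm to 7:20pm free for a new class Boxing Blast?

HIIT Advanced: ends 10:20am at or before Boxing Blast starts 7:10pm → clear.
Stretch Blast: ends 8:20am at or before Boxing Blast starts 7:10pm → clear.
Pilates Bootcamp: ends 12:40pm at or before Boxing Blast starts 7:10pm → clear.
Yoga Flow: ends 3:30pm at or before Boxing Blast starts 7:10pm → clear.
Spin Bootcamp: ends 2:20pm at or before Boxing Blast starts 7:10pm → clear.
Pilates Power: ends 5:50pm at or before Boxing Blast starts 7:10pm → clear.
Rowing 30: ends 6:10pm at or before Boxing Blast starts 7:10pm → clear.
Dance Basics: ends 6:00pm at or before Boxing Blast starts 7:10pm → clear.

Yes — the slot is free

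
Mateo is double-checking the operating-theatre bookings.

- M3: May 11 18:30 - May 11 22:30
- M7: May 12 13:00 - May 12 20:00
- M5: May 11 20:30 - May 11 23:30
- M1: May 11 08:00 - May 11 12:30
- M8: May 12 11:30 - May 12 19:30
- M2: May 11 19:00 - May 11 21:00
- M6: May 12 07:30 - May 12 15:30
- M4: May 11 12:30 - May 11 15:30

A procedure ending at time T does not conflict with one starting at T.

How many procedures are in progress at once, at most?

Sort all start/end points and keep a running count:
May 11 08:00 start M1 → 1
May 11 12:30 end M1 → 0
May 11 12:30 start M4 → 1
May 11 15:30 end M4 → 0
May 11 18:30 start M3 → 1
May 11 19:00 start M2 → 2
May 11 20:30 start M5 → 3
May 11 21:00 end M2 → 2
May 11 22:30 end M3 → 1
May 11 23:30 end M5 → 0
May 12 07:30 start M6 → 1
May 12 11:30 start M8 → 2
May 12 13:00 start M7 → 3
May 12 15:30 end M6 → 2
May 12 19:30 end M8 → 1
May 12 20:00 end M7 → 0
Peak is 3, at May 11 20:30 (M2, M3, M5).

3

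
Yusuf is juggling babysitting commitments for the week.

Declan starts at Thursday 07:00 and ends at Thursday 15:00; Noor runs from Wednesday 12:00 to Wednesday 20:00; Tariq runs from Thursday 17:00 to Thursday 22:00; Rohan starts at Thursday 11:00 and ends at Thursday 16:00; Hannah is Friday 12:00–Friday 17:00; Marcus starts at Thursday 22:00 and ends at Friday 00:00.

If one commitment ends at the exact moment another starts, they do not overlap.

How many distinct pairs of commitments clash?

1

Sorted by start: Noor, Declan, Rohan, Tariq, Marcus, Hannah.
Declan starts after Noor ends; Noor is clear from here.
Rohan starts before Declan ends → Declan and Rohan overlap.
Tariq starts after Declan ends; Declan is clear from here.
Tariq starts after Rohan ends; Rohan is clear from here.
Marcus starts exactly when Tariq ends (back-to-back, no overlap); Tariq is clear from here.
Hannah starts after Marcus ends.
Overlapping pairs: Declan & Rohan — 1 in total.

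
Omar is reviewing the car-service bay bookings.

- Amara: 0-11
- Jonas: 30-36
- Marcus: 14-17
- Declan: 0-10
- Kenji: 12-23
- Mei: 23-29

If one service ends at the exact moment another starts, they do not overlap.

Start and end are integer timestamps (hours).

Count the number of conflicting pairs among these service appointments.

Check each pair: they overlap iff neither finishes before the other starts.
Sorted by start: Declan, Amara, Kenji, Marcus, Mei, Jonas.
Amara starts before Declan ends → Declan and Amara overlap.
Kenji starts after Declan ends; Declan is clear from here.
Kenji starts after Amara ends; Amara is clear from here.
Marcus starts before Kenji ends → Kenji and Marcus overlap.
Mei starts exactly when Kenji ends (back-to-back, no overlap); Kenji is clear from here.
Mei starts after Marcus ends; Marcus is clear from here.
Jonas starts after Mei ends.
Overlapping pairs: Amara & Declan, Kenji & Marcus — 2 in total.

2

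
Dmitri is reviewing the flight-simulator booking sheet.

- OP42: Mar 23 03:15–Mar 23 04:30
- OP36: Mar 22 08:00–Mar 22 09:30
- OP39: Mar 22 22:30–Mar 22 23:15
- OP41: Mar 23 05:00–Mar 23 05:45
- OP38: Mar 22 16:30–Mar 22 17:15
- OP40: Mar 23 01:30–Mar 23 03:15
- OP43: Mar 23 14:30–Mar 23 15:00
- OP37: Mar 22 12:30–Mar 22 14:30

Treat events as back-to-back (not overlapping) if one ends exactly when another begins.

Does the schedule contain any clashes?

No

Two intervals overlap when each starts before the other ends.
Sorted by start: OP36, OP37, OP38, OP39, OP40, OP42, OP41, OP43.
OP37 starts after OP36 ends; OP36 is clear from here.
OP38 starts after OP37 ends; OP37 is clear from here.
OP39 starts after OP38 ends; OP38 is clear from here.
OP40 starts after OP39 ends; OP39 is clear from here.
OP42 starts exactly when OP40 ends (back-to-back, no overlap); OP40 is clear from here.
OP41 starts after OP42 ends; OP42 is clear from here.
OP43 starts after OP41 ends.
Every pair is clear; the schedule has no overlaps.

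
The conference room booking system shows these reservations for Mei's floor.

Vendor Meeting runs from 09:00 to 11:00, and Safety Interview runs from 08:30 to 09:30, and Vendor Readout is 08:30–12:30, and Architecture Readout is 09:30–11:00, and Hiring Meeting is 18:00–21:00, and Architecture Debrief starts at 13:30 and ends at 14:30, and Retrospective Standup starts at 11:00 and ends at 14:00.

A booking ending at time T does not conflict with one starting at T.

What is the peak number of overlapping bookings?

Walk through starts and ends in time order (an end at T is processed before a start at T):
08:30 start Safety Interview → 1
08:30 start Vendor Readout → 2
09:00 start Vendor Meeting → 3
09:30 end Safety Interview → 2
09:30 start Architecture Readout → 3
11:00 end Architecture Readout → 2
11:00 end Vendor Meeting → 1
11:00 start Retrospective Standup → 2
12:30 end Vendor Readout → 1
13:30 start Architecture Debrief → 2
14:00 end Retrospective Standup → 1
14:30 end Architecture Debrief → 0
18:00 start Hiring Meeting → 1
21:00 end Hiring Meeting → 0
Peak is 3, at 09:00 (Safety Interview, Vendor Meeting, Vendor Readout).

3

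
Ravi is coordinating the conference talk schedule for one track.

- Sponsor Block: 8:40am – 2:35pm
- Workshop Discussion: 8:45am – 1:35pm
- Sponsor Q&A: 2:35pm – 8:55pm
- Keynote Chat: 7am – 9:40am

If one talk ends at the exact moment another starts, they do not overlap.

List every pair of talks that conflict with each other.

Keynote Chat & Sponsor Block, Keynote Chat & Workshop Discussion, Sponsor Block & Workshop Discussion

Sorted by start: Keynote Chat, Sponsor Block, Workshop Discussion, Sponsor Q&A.
Sponsor Block starts before Keynote Chat ends → Keynote Chat and Sponsor Block overlap.
Workshop Discussion starts before Keynote Chat ends → Keynote Chat and Workshop Discussion overlap.
Sponsor Q&A starts after Keynote Chat ends.
Workshop Discussion starts before Sponsor Block ends → Sponsor Block and Workshop Discussion overlap.
Sponsor Q&A starts exactly when Sponsor Block ends (back-to-back, no overlap).
Sponsor Q&A starts after Workshop Discussion ends.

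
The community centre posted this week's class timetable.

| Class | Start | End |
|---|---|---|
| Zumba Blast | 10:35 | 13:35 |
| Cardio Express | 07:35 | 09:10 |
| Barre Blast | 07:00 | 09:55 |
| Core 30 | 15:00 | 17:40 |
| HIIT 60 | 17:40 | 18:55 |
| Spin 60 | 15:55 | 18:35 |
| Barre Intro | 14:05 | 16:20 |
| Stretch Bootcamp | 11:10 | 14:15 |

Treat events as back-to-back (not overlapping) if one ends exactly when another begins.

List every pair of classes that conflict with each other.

Sorted by start: Barre Blast, Cardio Express, Zumba Blast, Stretch Bootcamp, Barre Intro, Core 30, Spin 60, HIIT 60.
Cardio Express starts before Barre Blast ends → Barre Blast and Cardio Express overlap.
Zumba Blast starts after Barre Blast ends; Barre Blast is clear from here.
Zumba Blast starts after Cardio Express ends; Cardio Express is clear from here.
Stretch Bootcamp starts before Zumba Blast ends → Zumba Blast and Stretch Bootcamp overlap.
Barre Intro starts after Zumba Blast ends; Zumba Blast is clear from here.
Barre Intro starts before Stretch Bootcamp ends → Stretch Bootcamp and Barre Intro overlap.
Core 30 starts after Stretch Bootcamp ends; Stretch Bootcamp is clear from here.
Core 30 starts before Barre Intro ends → Barre Intro and Core 30 overlap.
Spin 60 starts before Barre Intro ends → Barre Intro and Spin 60 overlap.
HIIT 60 starts after Barre Intro ends.
Spin 60 starts before Core 30 ends → Core 30 and Spin 60 overlap.
HIIT 60 starts exactly when Core 30 ends (back-to-back, no overlap).
HIIT 60 starts before Spin 60 ends → Spin 60 and HIIT 60 overlap.

Barre Blast & Cardio Express, Barre Intro & Core 30, Barre Intro & Spin 60, Barre Intro & Stretch Bootcamp, Core 30 & Spin 60, HIIT 60 & Spin 60, Stretch Bootcamp & Zumba Blast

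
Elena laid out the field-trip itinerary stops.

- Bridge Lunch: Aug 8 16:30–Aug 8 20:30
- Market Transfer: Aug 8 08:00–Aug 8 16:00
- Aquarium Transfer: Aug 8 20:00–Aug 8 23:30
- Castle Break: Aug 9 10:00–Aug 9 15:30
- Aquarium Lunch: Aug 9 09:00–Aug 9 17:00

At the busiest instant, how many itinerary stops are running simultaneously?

2

Sweep the timeline, counting +1 at each start and −1 at each end (ends before starts at a tie):
Aug 8 08:00 start Market Transfer → 1
Aug 8 16:00 end Market Transfer → 0
Aug 8 16:30 start Bridge Lunch → 1
Aug 8 20:00 start Aquarium Transfer → 2
Aug 8 20:30 end Bridge Lunch → 1
Aug 8 23:30 end Aquarium Transfer → 0
Aug 9 09:00 start Aquarium Lunch → 1
Aug 9 10:00 start Castle Break → 2
Aug 9 15:30 end Castle Break → 1
Aug 9 17:00 end Aquarium Lunch → 0
Peak is 2, at Aug 8 20:00 (Aquarium Transfer, Bridge Lunch).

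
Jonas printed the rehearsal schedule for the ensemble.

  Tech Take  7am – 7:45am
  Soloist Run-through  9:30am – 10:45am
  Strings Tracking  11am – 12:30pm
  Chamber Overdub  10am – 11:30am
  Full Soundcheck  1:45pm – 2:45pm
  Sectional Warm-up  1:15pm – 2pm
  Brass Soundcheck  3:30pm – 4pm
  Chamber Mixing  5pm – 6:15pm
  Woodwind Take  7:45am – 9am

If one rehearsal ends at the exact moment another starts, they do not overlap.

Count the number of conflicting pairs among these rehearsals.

3

Sorted by start: Tech Take, Woodwind Take, Soloist Run-through, Chamber Overdub, Strings Tracking, Sectional Warm-up, Full Soundcheck, Brass Soundcheck, Chamber Mixing.
Woodwind Take starts exactly when Tech Take ends (back-to-back, no overlap), so Tech Take has no further overlaps.
Soloist Run-through starts after Woodwind Take ends, so Woodwind Take has no further overlaps.
Chamber Overdub starts before Soloist Run-through ends → Soloist Run-through and Chamber Overdub overlap.
Strings Tracking starts after Soloist Run-through ends, so Soloist Run-through has no further overlaps.
Strings Tracking starts before Chamber Overdub ends → Chamber Overdub and Strings Tracking overlap.
Sectional Warm-up starts after Chamber Overdub ends, so Chamber Overdub has no further overlaps.
Sectional Warm-up starts after Strings Tracking ends, so Strings Tracking has no further overlaps.
Full Soundcheck starts before Sectional Warm-up ends → Sectional Warm-up and Full Soundcheck overlap.
Brass Soundcheck starts after Sectional Warm-up ends, so Sectional Warm-up has no further overlaps.
Brass Soundcheck starts after Full Soundcheck ends, so Full Soundcheck has no further overlaps.
Chamber Mixing starts after Brass Soundcheck ends.
Overlapping pairs: Chamber Overdub & Soloist Run-through, Chamber Overdub & Strings Tracking, Full Soundcheck & Sectional Warm-up — 3 in total.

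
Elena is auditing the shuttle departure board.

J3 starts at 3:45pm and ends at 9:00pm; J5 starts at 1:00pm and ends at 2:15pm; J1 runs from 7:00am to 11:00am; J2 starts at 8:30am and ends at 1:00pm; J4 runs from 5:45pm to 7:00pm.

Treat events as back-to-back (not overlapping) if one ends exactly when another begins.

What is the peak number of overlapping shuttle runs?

Sweep the timeline, counting +1 at each start and −1 at each end (ends before starts at a tie):
7:00am start J1 → 1
8:30am start J2 → 2
11:00am end J1 → 1
1:00pm end J2 → 0
1:00pm start J5 → 1
2:15pm end J5 → 0
3:45pm start J3 → 1
5:45pm start J4 → 2
7:00pm end J4 → 1
9:00pm end J3 → 0
Peak is 2, at 8:30am (J1, J2).

2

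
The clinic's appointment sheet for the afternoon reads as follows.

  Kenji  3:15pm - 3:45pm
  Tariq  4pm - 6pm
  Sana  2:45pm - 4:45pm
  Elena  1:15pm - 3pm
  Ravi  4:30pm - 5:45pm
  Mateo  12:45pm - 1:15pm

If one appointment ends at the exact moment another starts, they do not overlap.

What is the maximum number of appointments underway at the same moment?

3

Sort all start/end points and keep a running count:
12:45pm start Mateo → 1
1:15pm end Mateo → 0
1:15pm start Elena → 1
2:45pm start Sana → 2
3pm end Elena → 1
3:15pm start Kenji → 2
3:45pm end Kenji → 1
4pm start Tariq → 2
4:30pm start Ravi → 3
4:45pm end Sana → 2
5:45pm end Ravi → 1
6pm end Tariq → 0
Peak is 3, at 4:30pm (Ravi, Sana, Tariq).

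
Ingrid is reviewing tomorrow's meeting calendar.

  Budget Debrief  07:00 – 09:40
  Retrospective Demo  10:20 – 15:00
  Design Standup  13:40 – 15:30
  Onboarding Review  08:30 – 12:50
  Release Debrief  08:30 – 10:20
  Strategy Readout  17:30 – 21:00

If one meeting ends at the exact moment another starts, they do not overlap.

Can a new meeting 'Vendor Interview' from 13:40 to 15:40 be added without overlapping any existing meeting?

Budget Debrief: ends 09:40 at or before Vendor Interview starts 13:40 → clear.
Release Debrief: ends 10:20 at or before Vendor Interview starts 13:40 → clear.
Onboarding Review: ends 12:50 at or before Vendor Interview starts 13:40 → clear.
Retrospective Demo: starts 10:20 before Vendor Interview ends 15:40, and ends 15:00 after Vendor Interview starts 13:40 → overlap.
Design Standup: starts 13:40 before Vendor Interview ends 15:40, and ends 15:30 after Vendor Interview starts 13:40 → overlap.
Strategy Readout: starts 17:30 at or after Vendor Interview ends 15:40 → clear.
Vendor Interview overlaps Design Standup, Retrospective Demo.

No — it overlaps Design Standup, Retrospective Demo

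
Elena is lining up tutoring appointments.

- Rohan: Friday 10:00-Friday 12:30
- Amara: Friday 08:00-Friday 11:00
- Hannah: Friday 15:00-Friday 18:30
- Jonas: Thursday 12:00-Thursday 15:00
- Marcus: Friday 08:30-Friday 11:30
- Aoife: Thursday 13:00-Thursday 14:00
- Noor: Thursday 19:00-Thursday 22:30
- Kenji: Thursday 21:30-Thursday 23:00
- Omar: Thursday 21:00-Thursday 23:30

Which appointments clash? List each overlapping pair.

Sorted by start: Jonas, Aoife, Noor, Omar, Kenji, Amara, Marcus, Rohan, Hannah.
Aoife starts before Jonas ends → Jonas and Aoife overlap.
Noor starts after Jonas ends; Jonas is clear from here.
Noor starts after Aoife ends; Aoife is clear from here.
Omar starts before Noor ends → Noor and Omar overlap.
Kenji starts before Noor ends → Noor and Kenji overlap.
Amara starts after Noor ends; Noor is clear from here.
Kenji starts before Omar ends → Omar and Kenji overlap.
Amara starts after Omar ends; Omar is clear from here.
Amara starts after Kenji ends; Kenji is clear from here.
Marcus starts before Amara ends → Amara and Marcus overlap.
Rohan starts before Amara ends → Amara and Rohan overlap.
Hannah starts after Amara ends.
Rohan starts before Marcus ends → Marcus and Rohan overlap.
Hannah starts after Marcus ends.
Hannah starts after Rohan ends.

Amara & Marcus, Amara & Rohan, Aoife & Jonas, Kenji & Noor, Kenji & Omar, Marcus & Rohan, Noor & Omar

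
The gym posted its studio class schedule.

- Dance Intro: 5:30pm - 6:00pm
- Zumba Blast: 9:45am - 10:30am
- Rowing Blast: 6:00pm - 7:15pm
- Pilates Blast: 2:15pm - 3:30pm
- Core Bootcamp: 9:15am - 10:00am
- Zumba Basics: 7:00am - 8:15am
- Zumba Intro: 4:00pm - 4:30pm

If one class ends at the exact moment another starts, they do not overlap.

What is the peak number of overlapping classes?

Sort all start/end points and keep a running count:
7:00am start Zumba Basics → 1
8:15am end Zumba Basics → 0
9:15am start Core Bootcamp → 1
9:45am start Zumba Blast → 2
10:00am end Core Bootcamp → 1
10:30am end Zumba Blast → 0
2:15pm start Pilates Blast → 1
3:30pm end Pilates Blast → 0
4:00pm start Zumba Intro → 1
4:30pm end Zumba Intro → 0
5:30pm start Dance Intro → 1
6:00pm end Dance Intro → 0
6:00pm start Rowing Blast → 1
7:15pm end Rowing Blast → 0
Peak is 2, at 9:45am (Core Bootcamp, Zumba Blast).

2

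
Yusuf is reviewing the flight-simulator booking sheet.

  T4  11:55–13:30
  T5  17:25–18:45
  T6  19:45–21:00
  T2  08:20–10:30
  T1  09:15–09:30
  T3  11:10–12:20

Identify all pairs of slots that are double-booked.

Sorted by start: T2, T1, T3, T4, T5, T6.
T1 starts before T2 ends → T2 and T1 overlap.
T3 starts after T2 ends — done with T2.
T3 starts after T1 ends — done with T1.
T4 starts before T3 ends → T3 and T4 overlap.
T5 starts after T3 ends — done with T3.
T5 starts after T4 ends — done with T4.
T6 starts after T5 ends.

T1 & T2, T3 & T4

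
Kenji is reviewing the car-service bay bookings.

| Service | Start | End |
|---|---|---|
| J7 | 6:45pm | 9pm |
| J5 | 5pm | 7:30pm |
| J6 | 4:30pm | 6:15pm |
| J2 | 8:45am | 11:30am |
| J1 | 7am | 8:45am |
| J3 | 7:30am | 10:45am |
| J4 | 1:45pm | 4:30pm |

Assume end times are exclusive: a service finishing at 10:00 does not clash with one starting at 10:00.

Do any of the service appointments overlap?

Sorted by start: J1, J3, J2, J4, J6, J5, J7.
J3 starts before J1 ends → J1 and J3 overlap.
That's a conflict, so the schedule is not conflict-free.

Yes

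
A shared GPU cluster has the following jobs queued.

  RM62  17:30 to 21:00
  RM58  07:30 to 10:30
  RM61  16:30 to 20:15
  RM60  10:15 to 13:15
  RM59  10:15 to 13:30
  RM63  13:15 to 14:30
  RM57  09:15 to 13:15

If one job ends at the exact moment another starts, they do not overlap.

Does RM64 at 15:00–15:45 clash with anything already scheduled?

RM58: ends 10:30 at or before RM64 starts 15:00 → clear.
RM57: ends 13:15 at or before RM64 starts 15:00 → clear.
RM59: ends 13:30 at or before RM64 starts 15:00 → clear.
RM60: ends 13:15 at or before RM64 starts 15:00 → clear.
RM63: ends 14:30 at or before RM64 starts 15:00 → clear.
RM61: starts 16:30 at or after RM64 ends 15:45 → clear.
RM62: starts 17:30 at or after RM64 ends 15:45 → clear.

No — it doesn't clash with anything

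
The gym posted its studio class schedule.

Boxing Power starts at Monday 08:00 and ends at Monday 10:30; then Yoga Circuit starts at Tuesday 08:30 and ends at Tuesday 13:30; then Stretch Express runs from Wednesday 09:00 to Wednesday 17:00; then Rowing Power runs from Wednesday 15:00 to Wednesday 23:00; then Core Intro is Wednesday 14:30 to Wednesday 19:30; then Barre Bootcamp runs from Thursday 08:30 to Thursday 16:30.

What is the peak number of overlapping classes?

3

Sweep the timeline, counting +1 at each start and −1 at each end (ends before starts at a tie):
Monday 08:00 start Boxing Power → 1
Monday 10:30 end Boxing Power → 0
Tuesday 08:30 start Yoga Circuit → 1
Tuesday 13:30 end Yoga Circuit → 0
Wednesday 09:00 start Stretch Express → 1
Wednesday 14:30 start Core Intro → 2
Wednesday 15:00 start Rowing Power → 3
Wednesday 17:00 end Stretch Express → 2
Wednesday 19:30 end Core Intro → 1
Wednesday 23:00 end Rowing Power → 0
Thursday 08:30 start Barre Bootcamp → 1
Thursday 16:30 end Barre Bootcamp → 0
Peak is 3, at Wednesday 15:00 (Core Intro, Rowing Power, Stretch Express).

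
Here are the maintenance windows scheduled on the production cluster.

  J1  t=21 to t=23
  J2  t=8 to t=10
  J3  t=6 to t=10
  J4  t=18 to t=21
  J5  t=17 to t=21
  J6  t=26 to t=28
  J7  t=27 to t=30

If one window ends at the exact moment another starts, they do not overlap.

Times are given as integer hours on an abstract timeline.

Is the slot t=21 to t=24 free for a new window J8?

J3: ends t=10 at or before J8 starts t=21 → clear.
J2: ends t=10 at or before J8 starts t=21 → clear.
J5: ends t=21 at or before J8 starts t=21 → clear.
J4: ends t=21 at or before J8 starts t=21 → clear.
J1: starts t=21 before J8 ends t=24, and ends t=23 after J8 starts t=21 → overlap.
J6: starts t=26 at or after J8 ends t=24 → clear.
J7: starts t=27 at or after J8 ends t=24 → clear.
J8 overlaps J1.

No — it overlaps J1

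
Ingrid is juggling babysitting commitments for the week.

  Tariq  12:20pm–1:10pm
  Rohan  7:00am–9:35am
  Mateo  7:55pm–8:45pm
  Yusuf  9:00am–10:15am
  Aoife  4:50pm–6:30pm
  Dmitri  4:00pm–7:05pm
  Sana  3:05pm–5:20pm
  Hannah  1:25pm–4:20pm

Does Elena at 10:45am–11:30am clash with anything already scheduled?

Rohan: ends 9:35am at or before Elena starts 10:45am → clear.
Yusuf: ends 10:15am at or before Elena starts 10:45am → clear.
Tariq: starts 12:20pm at or after Elena ends 11:30am → clear.
Hannah: starts 1:25pm at or after Elena ends 11:30am → clear.
Sana: starts 3:05pm at or after Elena ends 11:30am → clear.
Dmitri: starts 4:00pm at or after Elena ends 11:30am → clear.
Aoife: starts 4:50pm at or after Elena ends 11:30am → clear.
Mateo: starts 7:55pm at or after Elena ends 11:30am → clear.

No — it doesn't clash with anything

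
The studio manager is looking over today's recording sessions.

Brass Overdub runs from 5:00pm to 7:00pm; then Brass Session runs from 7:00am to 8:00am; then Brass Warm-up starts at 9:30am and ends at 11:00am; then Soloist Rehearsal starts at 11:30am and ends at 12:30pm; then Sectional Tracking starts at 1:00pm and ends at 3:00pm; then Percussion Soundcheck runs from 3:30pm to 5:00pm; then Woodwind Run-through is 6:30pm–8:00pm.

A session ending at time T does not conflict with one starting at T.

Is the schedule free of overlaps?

Sorted by start: Brass Session, Brass Warm-up, Soloist Rehearsal, Sectional Tracking, Percussion Soundcheck, Brass Overdub, Woodwind Run-through.
Brass Warm-up starts after Brass Session ends — done with Brass Session.
Soloist Rehearsal starts after Brass Warm-up ends — done with Brass Warm-up.
Sectional Tracking starts after Soloist Rehearsal ends — done with Soloist Rehearsal.
Percussion Soundcheck starts after Sectional Tracking ends — done with Sectional Tracking.
Brass Overdub starts exactly when Percussion Soundcheck ends (back-to-back, no overlap) — done with Percussion Soundcheck.
Woodwind Run-through starts before Brass Overdub ends → Brass Overdub and Woodwind Run-through overlap.
That's a conflict, so the schedule is not conflict-free.

No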